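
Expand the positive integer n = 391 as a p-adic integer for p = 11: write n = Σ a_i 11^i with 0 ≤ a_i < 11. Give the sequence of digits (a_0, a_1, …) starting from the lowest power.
(a_0, a_1, …) = (6, 2, 3)

Repeated division by 11 gives the digits low-to-high: 391 = 6 + 2·11^1 + 3·11^2. Digit sequence: (6, 2, 3).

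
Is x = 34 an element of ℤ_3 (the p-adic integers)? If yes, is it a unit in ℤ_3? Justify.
x ∈ ℤ_3^× (unit); v_3(x) = 0

ℤ_3 = {x ∈ ℚ_3 : v_3(x) ≥ 0} and ℤ_3^× = {x ∈ ℤ_3 : v_3(x) = 0}. Here v_3(34) = v_3(num) − v_3(den) = 0; compare against these criteria.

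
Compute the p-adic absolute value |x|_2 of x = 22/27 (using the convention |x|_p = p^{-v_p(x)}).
|22/27|_2 = 1/2

Step 1 — compute v_2(x) by factoring powers of 2 out of the numerator and denominator: v_2(22/27) = 1. Step 2 — apply |x|_p = p^{-v_p(x)} = 2^{-1} = 1/2.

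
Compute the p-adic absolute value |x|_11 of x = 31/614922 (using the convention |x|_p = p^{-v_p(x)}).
|31/614922|_11 = 14641

Step 1 — compute v_11(x) by factoring powers of 11 out of the numerator and denominator: v_11(31/614922) = -4. Step 2 — apply |x|_p = p^{-v_p(x)} = 11^{4} = 14641.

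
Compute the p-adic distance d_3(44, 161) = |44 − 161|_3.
d_3(44, 161) = 1/9

Step 1 — x − y = 44 − 161 = -117. Step 2 — v_3(-117) = 2 (factor: -117 = −(3^2 · 13); the sign does not affect v_p). Step 3 — |x − y|_3 = 3^{-2} = 1/9.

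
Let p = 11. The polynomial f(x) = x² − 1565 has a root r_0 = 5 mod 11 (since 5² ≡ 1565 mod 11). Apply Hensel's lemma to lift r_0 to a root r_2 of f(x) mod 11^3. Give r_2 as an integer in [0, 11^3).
r_2 = 1248 (mod 1331)

Hensel's recurrence: r_{i+1} = r_i − f(r_i)·(f′(r_i))^{-1} mod 11^{i+2}, with f′(x) = 2x. Iterate:
  r_0 = 5 (mod 11)
  r_1 = 38 (mod 121)
  r_2 = 1248 (mod 1331)
Final: r_2 = 1248, and one checks f(r_2) ≡ 0 mod 11^3.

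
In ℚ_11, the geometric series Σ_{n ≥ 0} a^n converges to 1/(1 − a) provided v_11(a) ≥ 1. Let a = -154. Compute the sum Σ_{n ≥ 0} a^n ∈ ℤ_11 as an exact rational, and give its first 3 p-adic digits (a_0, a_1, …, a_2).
Σ a^n = 1/(1 − a) = 1/155;  first 3 digits = (1, 8, 7)

v_11(a) = 1 ≥ 1, so the series converges in ℤ_11 to 1/(1 − a) = 1/(1 − (-154)) = 1/155. Expand this rational in ℤ_11: compute digits iteratively via d_i = x_i mod 11, x_{i+1} = (x_i − d_i)/11. The first 3 digits are (1, 8, 7).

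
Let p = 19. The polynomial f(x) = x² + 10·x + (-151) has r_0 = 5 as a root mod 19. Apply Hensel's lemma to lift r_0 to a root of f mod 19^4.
r_3 = 54592 (mod 130321)

Hensel: r_{i+1} = r_i − f(r_i)·(f′(r_i))^{-1} mod 19^{i+2}, f′(x) = 2x + 10. Iterate:
  r_0 = 5 (mod 19)
  r_1 = 81 (mod 361)
  r_2 = 6579 (mod 6859)
  r_3 = 54592 (mod 130321)
Final: r = 54592 satisfies f(r) ≡ 0 mod 19^4.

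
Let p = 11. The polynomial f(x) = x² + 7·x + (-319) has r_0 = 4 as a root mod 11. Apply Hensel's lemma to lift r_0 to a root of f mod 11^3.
r_2 = 345 (mod 1331)

Hensel: r_{i+1} = r_i − f(r_i)·(f′(r_i))^{-1} mod 11^{i+2}, f′(x) = 2x + 7. Iterate:
  r_0 = 4 (mod 11)
  r_1 = 103 (mod 121)
  r_2 = 345 (mod 1331)
Final: r = 345 satisfies f(r) ≡ 0 mod 11^3.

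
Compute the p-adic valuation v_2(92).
v_2(92) = 2

v_2(n) is the largest exponent k such that 2^k divides n. Factor out: 92 = 2^2 · 23. (Sign doesn't affect v_p.) So v_2(92) = 2.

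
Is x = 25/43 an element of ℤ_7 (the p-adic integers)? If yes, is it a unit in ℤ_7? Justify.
x ∈ ℤ_7^× (unit); v_7(x) = 0

ℤ_7 = {x ∈ ℚ_7 : v_7(x) ≥ 0} and ℤ_7^× = {x ∈ ℤ_7 : v_7(x) = 0}. Here v_7(25/43) = v_7(num) − v_7(den) = 0; compare against these criteria.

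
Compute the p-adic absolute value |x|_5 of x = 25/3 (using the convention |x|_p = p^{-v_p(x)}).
|25/3|_5 = 1/25

Step 1 — compute v_5(x) by factoring powers of 5 out of the numerator and denominator: v_5(25/3) = 2. Step 2 — apply |x|_p = p^{-v_p(x)} = 5^{-2} = 1/25.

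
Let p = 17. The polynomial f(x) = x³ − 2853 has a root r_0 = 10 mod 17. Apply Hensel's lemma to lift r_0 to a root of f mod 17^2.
r_1 = 231 (mod 289)

Hensel: r_{i+1} = r_i − f(r_i)/f′(r_i) mod 17^{i+2}, where f′(x) = 3x². Iterate:
  r_0 = 10 (mod 17)
  r_1 = 231 (mod 289)
Final: r = 231 with f(r) ≡ 0 mod 17^2.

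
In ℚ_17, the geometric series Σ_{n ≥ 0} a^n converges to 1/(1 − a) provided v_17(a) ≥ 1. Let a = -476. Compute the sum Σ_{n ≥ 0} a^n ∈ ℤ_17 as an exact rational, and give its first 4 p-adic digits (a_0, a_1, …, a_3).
Σ a^n = 1/(1 − a) = 1/477;  first 4 digits = (1, 6, 0, 7)

v_17(a) = 1 ≥ 1, so the series converges in ℤ_17 to 1/(1 − a) = 1/(1 − (-476)) = 1/477. Expand this rational in ℤ_17: compute digits iteratively via d_i = x_i mod 17, x_{i+1} = (x_i − d_i)/17. The first 4 digits are (1, 6, 0, 7).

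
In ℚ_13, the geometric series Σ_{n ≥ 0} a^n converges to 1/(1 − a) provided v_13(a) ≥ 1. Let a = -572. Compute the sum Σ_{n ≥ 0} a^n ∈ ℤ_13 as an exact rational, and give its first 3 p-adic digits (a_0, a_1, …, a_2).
Σ a^n = 1/(1 − a) = 1/573;  first 3 digits = (1, 8, 8)

v_13(a) = 1 ≥ 1, so the series converges in ℤ_13 to 1/(1 − a) = 1/(1 − (-572)) = 1/573. Expand this rational in ℤ_13: compute digits iteratively via d_i = x_i mod 13, x_{i+1} = (x_i − d_i)/13. The first 3 digits are (1, 8, 8).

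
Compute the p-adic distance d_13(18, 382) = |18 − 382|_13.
d_13(18, 382) = 1/13

Step 1 — x − y = 18 − 382 = -364. Step 2 — v_13(-364) = 1 (factor: -364 = −(13^1 · 28); the sign does not affect v_p). Step 3 — |x − y|_13 = 13^{-1} = 1/13.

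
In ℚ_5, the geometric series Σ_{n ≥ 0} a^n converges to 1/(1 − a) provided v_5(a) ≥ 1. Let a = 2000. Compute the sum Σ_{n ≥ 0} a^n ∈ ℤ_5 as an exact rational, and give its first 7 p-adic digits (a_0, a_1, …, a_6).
Σ a^n = 1/(1 − a) = -1/1999;  first 7 digits = (1, 0, 0, 1, 3, 0, 1)

v_5(a) = 3 ≥ 1, so the series converges in ℤ_5 to 1/(1 − a) = 1/(1 − 2000) = -1/1999. Expand this rational in ℤ_5: compute digits iteratively via d_i = x_i mod 5, x_{i+1} = (x_i − d_i)/5. The first 7 digits are (1, 0, 0, 1, 3, 0, 1).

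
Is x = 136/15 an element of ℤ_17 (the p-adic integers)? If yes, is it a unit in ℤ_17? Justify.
x ∈ ℤ_17 but not a unit; v_17(x) = 1 > 0

ℤ_17 = {x ∈ ℚ_17 : v_17(x) ≥ 0} and ℤ_17^× = {x ∈ ℤ_17 : v_17(x) = 0}. Here v_17(136/15) = v_17(num) − v_17(den) = 1; compare against these criteria.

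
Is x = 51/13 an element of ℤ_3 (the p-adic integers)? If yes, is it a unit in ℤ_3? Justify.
x ∈ ℤ_3 but not a unit; v_3(x) = 1 > 0

ℤ_3 = {x ∈ ℚ_3 : v_3(x) ≥ 0} and ℤ_3^× = {x ∈ ℤ_3 : v_3(x) = 0}. Here v_3(51/13) = v_3(num) − v_3(den) = 1; compare against these criteria.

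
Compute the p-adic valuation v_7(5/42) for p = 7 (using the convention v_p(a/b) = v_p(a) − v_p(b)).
v_7(5/42) = -1

Factor powers of 7 from the numerator and denominator of the reduced fraction: 5 = 7^0 · 5 and 42 = 7^1 · 6. Apply v_p(a/b) = v_p(a) − v_p(b): v_7(5/42) = 0 − 1 = -1.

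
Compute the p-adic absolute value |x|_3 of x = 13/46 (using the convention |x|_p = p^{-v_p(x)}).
|13/46|_3 = 1

Step 1 — compute v_3(x) by factoring powers of 3 out of the numerator and denominator: v_3(13/46) = 0. Step 2 — apply |x|_p = p^{-v_p(x)} = 3^{0} = 1.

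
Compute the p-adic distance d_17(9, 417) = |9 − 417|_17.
d_17(9, 417) = 1/17

Step 1 — x − y = 9 − 417 = -408. Step 2 — v_17(-408) = 1 (factor: -408 = −(17^1 · 24); the sign does not affect v_p). Step 3 — |x − y|_17 = 17^{-1} = 1/17.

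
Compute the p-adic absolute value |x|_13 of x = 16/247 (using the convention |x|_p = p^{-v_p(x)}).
|16/247|_13 = 13

Step 1 — compute v_13(x) by factoring powers of 13 out of the numerator and denominator: v_13(16/247) = -1. Step 2 — apply |x|_p = p^{-v_p(x)} = 13^{1} = 13.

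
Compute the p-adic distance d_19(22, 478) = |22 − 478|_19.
d_19(22, 478) = 1/19

Step 1 — x − y = 22 − 478 = -456. Step 2 — v_19(-456) = 1 (factor: -456 = −(19^1 · 24); the sign does not affect v_p). Step 3 — |x − y|_19 = 19^{-1} = 1/19.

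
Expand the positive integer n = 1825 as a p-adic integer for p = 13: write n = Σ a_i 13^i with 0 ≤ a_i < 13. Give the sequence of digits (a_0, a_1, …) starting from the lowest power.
(a_0, a_1, …) = (5, 10, 10)

Repeated division by 13 gives the digits low-to-high: 1825 = 5 + 10·13^1 + 10·13^2. Digit sequence: (5, 10, 10).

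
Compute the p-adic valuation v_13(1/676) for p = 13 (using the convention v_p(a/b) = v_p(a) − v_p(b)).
v_13(1/676) = -2

Factor powers of 13 from the numerator and denominator of the reduced fraction: 1 = 13^0 · 1 and 676 = 13^2 · 4. Apply v_p(a/b) = v_p(a) − v_p(b): v_13(1/676) = 0 − 2 = -2.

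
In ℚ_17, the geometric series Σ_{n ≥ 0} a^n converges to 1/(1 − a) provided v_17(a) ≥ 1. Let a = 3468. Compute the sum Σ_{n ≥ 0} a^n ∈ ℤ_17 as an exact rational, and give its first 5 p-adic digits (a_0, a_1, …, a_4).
Σ a^n = 1/(1 − a) = -1/3467;  first 5 digits = (1, 0, 12, 0, 8)

v_17(a) = 2 ≥ 1, so the series converges in ℤ_17 to 1/(1 − a) = 1/(1 − 3468) = -1/3467. Expand this rational in ℤ_17: compute digits iteratively via d_i = x_i mod 17, x_{i+1} = (x_i − d_i)/17. The first 5 digits are (1, 0, 12, 0, 8).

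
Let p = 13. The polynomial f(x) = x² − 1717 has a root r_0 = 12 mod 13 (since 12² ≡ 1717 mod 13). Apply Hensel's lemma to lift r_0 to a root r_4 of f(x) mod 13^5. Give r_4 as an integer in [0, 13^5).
r_4 = 123356 (mod 371293)

Hensel's recurrence: r_{i+1} = r_i − f(r_i)·(f′(r_i))^{-1} mod 13^{i+2}, with f′(x) = 2x. Iterate:
  r_0 = 12 (mod 13)
  r_1 = 155 (mod 169)
  r_2 = 324 (mod 2197)
  r_3 = 9112 (mod 28561)
  r_4 = 123356 (mod 371293)
Final: r_4 = 123356, and one checks f(r_4) ≡ 0 mod 13^5.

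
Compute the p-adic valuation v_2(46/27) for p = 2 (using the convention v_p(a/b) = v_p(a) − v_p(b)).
v_2(46/27) = 1

Factor powers of 2 from the numerator and denominator of the reduced fraction: 46 = 2^1 · 23 and 27 = 2^0 · 27. Apply v_p(a/b) = v_p(a) − v_p(b): v_2(46/27) = 1 − 0 = 1.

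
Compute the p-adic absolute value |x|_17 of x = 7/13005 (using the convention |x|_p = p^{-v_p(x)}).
|7/13005|_17 = 289

Step 1 — compute v_17(x) by factoring powers of 17 out of the numerator and denominator: v_17(7/13005) = -2. Step 2 — apply |x|_p = p^{-v_p(x)} = 17^{2} = 289.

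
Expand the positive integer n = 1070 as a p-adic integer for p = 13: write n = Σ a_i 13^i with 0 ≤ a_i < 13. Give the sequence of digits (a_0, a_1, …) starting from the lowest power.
(a_0, a_1, …) = (4, 4, 6)

Repeated division by 13 gives the digits low-to-high: 1070 = 4 + 4·13^1 + 6·13^2. Digit sequence: (4, 4, 6).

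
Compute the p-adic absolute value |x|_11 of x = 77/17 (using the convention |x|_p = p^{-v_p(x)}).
|77/17|_11 = 1/11

Step 1 — compute v_11(x) by factoring powers of 11 out of the numerator and denominator: v_11(77/17) = 1. Step 2 — apply |x|_p = p^{-v_p(x)} = 11^{-1} = 1/11.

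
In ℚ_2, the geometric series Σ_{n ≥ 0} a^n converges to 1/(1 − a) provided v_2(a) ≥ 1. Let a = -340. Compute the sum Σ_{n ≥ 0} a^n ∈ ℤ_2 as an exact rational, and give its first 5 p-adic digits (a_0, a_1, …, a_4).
Σ a^n = 1/(1 − a) = 1/341;  first 5 digits = (1, 0, 1, 1, 1)

v_2(a) = 2 ≥ 1, so the series converges in ℤ_2 to 1/(1 − a) = 1/(1 − (-340)) = 1/341. Expand this rational in ℤ_2: compute digits iteratively via d_i = x_i mod 2, x_{i+1} = (x_i − d_i)/2. The first 5 digits are (1, 0, 1, 1, 1).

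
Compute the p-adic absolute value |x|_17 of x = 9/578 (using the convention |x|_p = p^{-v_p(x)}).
|9/578|_17 = 289

Step 1 — compute v_17(x) by factoring powers of 17 out of the numerator and denominator: v_17(9/578) = -2. Step 2 — apply |x|_p = p^{-v_p(x)} = 17^{2} = 289.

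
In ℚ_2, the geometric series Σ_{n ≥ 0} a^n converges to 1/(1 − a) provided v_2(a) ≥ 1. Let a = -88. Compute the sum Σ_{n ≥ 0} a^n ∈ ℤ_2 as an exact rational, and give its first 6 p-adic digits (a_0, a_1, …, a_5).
Σ a^n = 1/(1 − a) = 1/89;  first 6 digits = (1, 0, 0, 1, 0, 1)

v_2(a) = 3 ≥ 1, so the series converges in ℤ_2 to 1/(1 − a) = 1/(1 − (-88)) = 1/89. Expand this rational in ℤ_2: compute digits iteratively via d_i = x_i mod 2, x_{i+1} = (x_i − d_i)/2. The first 6 digits are (1, 0, 0, 1, 0, 1).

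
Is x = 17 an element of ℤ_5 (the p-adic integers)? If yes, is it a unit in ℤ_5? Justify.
x ∈ ℤ_5^× (unit); v_5(x) = 0

ℤ_5 = {x ∈ ℚ_5 : v_5(x) ≥ 0} and ℤ_5^× = {x ∈ ℤ_5 : v_5(x) = 0}. Here v_5(17) = v_5(num) − v_5(den) = 0; compare against these criteria.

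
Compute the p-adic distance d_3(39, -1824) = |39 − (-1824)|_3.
d_3(39, -1824) = 1/81

Step 1 — x − y = 39 − (-1824) = 1863. Step 2 — v_3(1863) = 4 (factor: 1863 = (3^4 · 23); the sign does not affect v_p). Step 3 — |x − y|_3 = 3^{-4} = 1/81.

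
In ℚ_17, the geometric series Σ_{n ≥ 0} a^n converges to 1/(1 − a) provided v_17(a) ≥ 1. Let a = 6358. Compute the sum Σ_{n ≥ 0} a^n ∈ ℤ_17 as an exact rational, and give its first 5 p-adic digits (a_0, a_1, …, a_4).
Σ a^n = 1/(1 − a) = -1/6357;  first 5 digits = (1, 0, 5, 1, 8)

v_17(a) = 2 ≥ 1, so the series converges in ℤ_17 to 1/(1 − a) = 1/(1 − 6358) = -1/6357. Expand this rational in ℤ_17: compute digits iteratively via d_i = x_i mod 17, x_{i+1} = (x_i − d_i)/17. The first 5 digits are (1, 0, 5, 1, 8).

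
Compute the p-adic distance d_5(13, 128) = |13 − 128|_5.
d_5(13, 128) = 1/5

Step 1 — x − y = 13 − 128 = -115. Step 2 — v_5(-115) = 1 (factor: -115 = −(5^1 · 23); the sign does not affect v_p). Step 3 — |x − y|_5 = 5^{-1} = 1/5.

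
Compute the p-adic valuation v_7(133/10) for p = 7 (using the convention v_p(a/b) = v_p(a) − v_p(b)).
v_7(133/10) = 1

Factor powers of 7 from the numerator and denominator of the reduced fraction: 133 = 7^1 · 19 and 10 = 7^0 · 10. Apply v_p(a/b) = v_p(a) − v_p(b): v_7(133/10) = 1 − 0 = 1.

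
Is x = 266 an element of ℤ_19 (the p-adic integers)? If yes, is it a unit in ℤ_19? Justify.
x ∈ ℤ_19 but not a unit; v_19(x) = 1 > 0

ℤ_19 = {x ∈ ℚ_19 : v_19(x) ≥ 0} and ℤ_19^× = {x ∈ ℤ_19 : v_19(x) = 0}. Here v_19(266) = v_19(num) − v_19(den) = 1; compare against these criteria.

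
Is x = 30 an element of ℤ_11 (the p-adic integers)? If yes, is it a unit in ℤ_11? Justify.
x ∈ ℤ_11^× (unit); v_11(x) = 0

ℤ_11 = {x ∈ ℚ_11 : v_11(x) ≥ 0} and ℤ_11^× = {x ∈ ℤ_11 : v_11(x) = 0}. Here v_11(30) = v_11(num) − v_11(den) = 0; compare against these criteria.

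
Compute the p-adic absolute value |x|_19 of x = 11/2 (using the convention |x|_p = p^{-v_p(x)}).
|11/2|_19 = 1

Step 1 — compute v_19(x) by factoring powers of 19 out of the numerator and denominator: v_19(11/2) = 0. Step 2 — apply |x|_p = p^{-v_p(x)} = 19^{0} = 1.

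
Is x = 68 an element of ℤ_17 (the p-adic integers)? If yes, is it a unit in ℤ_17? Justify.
x ∈ ℤ_17 but not a unit; v_17(x) = 1 > 0

ℤ_17 = {x ∈ ℚ_17 : v_17(x) ≥ 0} and ℤ_17^× = {x ∈ ℤ_17 : v_17(x) = 0}. Here v_17(68) = v_17(num) − v_17(den) = 1; compare against these criteria.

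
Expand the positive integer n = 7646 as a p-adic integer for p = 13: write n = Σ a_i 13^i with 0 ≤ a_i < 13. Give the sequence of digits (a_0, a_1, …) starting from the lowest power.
(a_0, a_1, …) = (2, 3, 6, 3)

Repeated division by 13 gives the digits low-to-high: 7646 = 2 + 3·13^1 + 6·13^2 + 3·13^3. Digit sequence: (2, 3, 6, 3).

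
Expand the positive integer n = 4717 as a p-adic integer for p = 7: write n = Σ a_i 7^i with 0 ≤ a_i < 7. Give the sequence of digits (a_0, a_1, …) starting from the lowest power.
(a_0, a_1, …) = (6, 1, 5, 6, 1)

Repeated division by 7 gives the digits low-to-high: 4717 = 6 + 1·7^1 + 5·7^2 + 6·7^3 + 1·7^4. Digit sequence: (6, 1, 5, 6, 1).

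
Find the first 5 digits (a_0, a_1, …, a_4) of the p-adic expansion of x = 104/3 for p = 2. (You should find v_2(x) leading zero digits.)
(a_0, …, a_4) = (0, 0, 0, 1, 1)

v_2(104/3) = 3, so a_0 = ... = a_2 = 0. Factor out: x = 2^3 · u with u = 13/3 a unit in ℤ_2. Expand u iteratively via a_{v+i} = u_i mod 2, u_{i+1} = (u_i − a_{v+i})/2:
  u_0 = 13/3;  a_3 = 1;  u_1 = (u_0 − 1)/2 = 5/3
  u_1 = 5/3;  a_4 = 1;  u_2 = (u_1 − 1)/2 = 1/3
Digits: (0, 0, 0, 1, 1).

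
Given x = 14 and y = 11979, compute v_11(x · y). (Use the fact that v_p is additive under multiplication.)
v_11(167706) = 3

v_p(x) = 0 (factor: 14 = 11^0 · 14); v_p(y) = 3 (factor: 11979 = 11^3 · 9). Additivity: v_p(xy) = v_p(x) + v_p(y) = 0 + 3 = 3. (Direct check: xy = 167706 = 11^3 · (126).)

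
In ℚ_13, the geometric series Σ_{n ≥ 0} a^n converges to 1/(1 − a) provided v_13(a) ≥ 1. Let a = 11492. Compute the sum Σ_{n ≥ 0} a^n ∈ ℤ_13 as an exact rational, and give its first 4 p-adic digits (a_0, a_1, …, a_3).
Σ a^n = 1/(1 − a) = -1/11491;  first 4 digits = (1, 0, 3, 5)

v_13(a) = 2 ≥ 1, so the series converges in ℤ_13 to 1/(1 − a) = 1/(1 − 11492) = -1/11491. Expand this rational in ℤ_13: compute digits iteratively via d_i = x_i mod 13, x_{i+1} = (x_i − d_i)/13. The first 4 digits are (1, 0, 3, 5).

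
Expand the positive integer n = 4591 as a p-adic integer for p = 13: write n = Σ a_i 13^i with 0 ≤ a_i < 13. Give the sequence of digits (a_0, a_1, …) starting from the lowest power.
(a_0, a_1, …) = (2, 2, 1, 2)

Repeated division by 13 gives the digits low-to-high: 4591 = 2 + 2·13^1 + 1·13^2 + 2·13^3. Digit sequence: (2, 2, 1, 2).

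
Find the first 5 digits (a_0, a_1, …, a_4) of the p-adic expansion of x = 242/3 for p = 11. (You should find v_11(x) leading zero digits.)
(a_0, …, a_4) = (0, 0, 8, 3, 7)

v_11(242/3) = 2, so a_0 = ... = a_1 = 0. Factor out: x = 11^2 · u with u = 2/3 a unit in ℤ_11. Expand u iteratively via a_{v+i} = u_i mod 11, u_{i+1} = (u_i − a_{v+i})/11:
  u_0 = 2/3;  a_2 = 8;  u_1 = (u_0 − 8)/11 = -2/3
  u_1 = -2/3;  a_3 = 3;  u_2 = (u_1 − 3)/11 = -1/3
  u_2 = -1/3;  a_4 = 7;  u_3 = (u_2 − 7)/11 = -2/3
Digits: (0, 0, 8, 3, 7).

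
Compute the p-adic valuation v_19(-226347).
v_19(-226347) = 3

v_19(n) is the largest exponent k such that 19^k divides n. Factor out: -226347 = -19^3 · 33. (Sign doesn't affect v_p.) So v_19(-226347) = 3.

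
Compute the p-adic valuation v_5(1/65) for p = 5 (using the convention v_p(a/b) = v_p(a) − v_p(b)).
v_5(1/65) = -1

Factor powers of 5 from the numerator and denominator of the reduced fraction: 1 = 5^0 · 1 and 65 = 5^1 · 13. Apply v_p(a/b) = v_p(a) − v_p(b): v_5(1/65) = 0 − 1 = -1.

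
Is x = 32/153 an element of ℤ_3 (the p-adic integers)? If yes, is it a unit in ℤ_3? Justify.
x ∉ ℤ_3 (v_3(x) = -2 < 0)

ℤ_3 = {x ∈ ℚ_3 : v_3(x) ≥ 0} and ℤ_3^× = {x ∈ ℤ_3 : v_3(x) = 0}. Here v_3(32/153) = v_3(num) − v_3(den) = -2; compare against these criteria.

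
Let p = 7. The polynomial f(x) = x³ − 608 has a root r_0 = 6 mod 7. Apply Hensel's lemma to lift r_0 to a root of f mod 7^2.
r_1 = 6 (mod 49)

Hensel: r_{i+1} = r_i − f(r_i)/f′(r_i) mod 7^{i+2}, where f′(x) = 3x². Iterate:
  r_0 = 6 (mod 7)
  r_1 = 6 (mod 49)
Final: r = 6 with f(r) ≡ 0 mod 7^2.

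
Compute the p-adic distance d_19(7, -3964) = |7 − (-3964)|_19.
d_19(7, -3964) = 1/361

Step 1 — x − y = 7 − (-3964) = 3971. Step 2 — v_19(3971) = 2 (factor: 3971 = (19^2 · 11); the sign does not affect v_p). Step 3 — |x − y|_19 = 19^{-2} = 1/361.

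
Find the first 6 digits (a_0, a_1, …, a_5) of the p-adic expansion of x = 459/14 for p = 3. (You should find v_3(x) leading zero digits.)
(a_0, …, a_5) = (0, 0, 0, 1, 2, 0)

v_3(459/14) = 3, so a_0 = ... = a_2 = 0. Factor out: x = 3^3 · u with u = 17/14 a unit in ℤ_3. Expand u iteratively via a_{v+i} = u_i mod 3, u_{i+1} = (u_i − a_{v+i})/3:
  u_0 = 17/14;  a_3 = 1;  u_1 = (u_0 − 1)/3 = 1/14
  u_1 = 1/14;  a_4 = 2;  u_2 = (u_1 − 2)/3 = -9/14
  u_2 = -9/14;  a_5 = 0;  u_3 = (u_2 − 0)/3 = -3/14
Digits: (0, 0, 0, 1, 2, 0).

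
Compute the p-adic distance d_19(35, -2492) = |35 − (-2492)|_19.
d_19(35, -2492) = 1/361

Step 1 — x − y = 35 − (-2492) = 2527. Step 2 — v_19(2527) = 2 (factor: 2527 = (19^2 · 7); the sign does not affect v_p). Step 3 — |x − y|_19 = 19^{-2} = 1/361.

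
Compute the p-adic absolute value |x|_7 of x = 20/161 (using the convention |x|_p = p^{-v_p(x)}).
|20/161|_7 = 7

Step 1 — compute v_7(x) by factoring powers of 7 out of the numerator and denominator: v_7(20/161) = -1. Step 2 — apply |x|_p = p^{-v_p(x)} = 7^{1} = 7.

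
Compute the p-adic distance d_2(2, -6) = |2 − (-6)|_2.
d_2(2, -6) = 1/8

Step 1 — x − y = 2 − (-6) = 8. Step 2 — v_2(8) = 3 (factor: 8 = (2^3 · 1); the sign does not affect v_p). Step 3 — |x − y|_2 = 2^{-3} = 1/8.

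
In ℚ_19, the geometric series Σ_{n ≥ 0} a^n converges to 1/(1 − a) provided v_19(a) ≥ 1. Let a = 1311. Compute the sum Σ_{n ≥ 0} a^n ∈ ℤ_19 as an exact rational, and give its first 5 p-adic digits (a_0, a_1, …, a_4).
Σ a^n = 1/(1 − a) = -1/1310;  first 5 digits = (1, 12, 14, 2, 1)

v_19(a) = 1 ≥ 1, so the series converges in ℤ_19 to 1/(1 − a) = 1/(1 − 1311) = -1/1310. Expand this rational in ℤ_19: compute digits iteratively via d_i = x_i mod 19, x_{i+1} = (x_i − d_i)/19. The first 5 digits are (1, 12, 14, 2, 1).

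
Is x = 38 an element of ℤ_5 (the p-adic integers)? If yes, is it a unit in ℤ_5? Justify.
x ∈ ℤ_5^× (unit); v_5(x) = 0

ℤ_5 = {x ∈ ℚ_5 : v_5(x) ≥ 0} and ℤ_5^× = {x ∈ ℤ_5 : v_5(x) = 0}. Here v_5(38) = v_5(num) − v_5(den) = 0; compare against these criteria.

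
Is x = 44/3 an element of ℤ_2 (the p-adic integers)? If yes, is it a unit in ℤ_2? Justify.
x ∈ ℤ_2 but not a unit; v_2(x) = 2 > 0

ℤ_2 = {x ∈ ℚ_2 : v_2(x) ≥ 0} and ℤ_2^× = {x ∈ ℤ_2 : v_2(x) = 0}. Here v_2(44/3) = v_2(num) − v_2(den) = 2; compare against these criteria.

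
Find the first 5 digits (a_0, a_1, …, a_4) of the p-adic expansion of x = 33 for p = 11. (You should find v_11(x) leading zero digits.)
(a_0, …, a_4) = (0, 3, 0, 0, 0)

v_11(33) = 1, so a_0 = ... = a_0 = 0. Factor out: x = 11^1 · u with u = 3 a unit in ℤ_11. Expand u iteratively via a_{v+i} = u_i mod 11, u_{i+1} = (u_i − a_{v+i})/11:
  u_0 = 3;  a_1 = 3;  u_1 = (u_0 − 3)/11 = 0
  u_1 = 0;  a_2 = 0;  u_2 = (u_1 − 0)/11 = 0
  u_2 = 0;  a_3 = 0;  u_3 = (u_2 − 0)/11 = 0
  u_3 = 0;  a_4 = 0;  u_4 = (u_3 − 0)/11 = 0
Digits: (0, 3, 0, 0, 0).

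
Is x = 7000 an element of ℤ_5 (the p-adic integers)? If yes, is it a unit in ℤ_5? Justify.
x ∈ ℤ_5 but not a unit; v_5(x) = 3 > 0

ℤ_5 = {x ∈ ℚ_5 : v_5(x) ≥ 0} and ℤ_5^× = {x ∈ ℤ_5 : v_5(x) = 0}. Here v_5(7000) = v_5(num) − v_5(den) = 3; compare against these criteria.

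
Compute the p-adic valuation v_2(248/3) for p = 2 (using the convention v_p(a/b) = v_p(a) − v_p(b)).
v_2(248/3) = 3

Factor powers of 2 from the numerator and denominator of the reduced fraction: 248 = 2^3 · 31 and 3 = 2^0 · 3. Apply v_p(a/b) = v_p(a) − v_p(b): v_2(248/3) = 3 − 0 = 3.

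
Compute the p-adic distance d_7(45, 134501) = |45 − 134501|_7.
d_7(45, 134501) = 1/16807

Step 1 — x − y = 45 − 134501 = -134456. Step 2 — v_7(-134456) = 5 (factor: -134456 = −(7^5 · 8); the sign does not affect v_p). Step 3 — |x − y|_7 = 7^{-5} = 1/16807.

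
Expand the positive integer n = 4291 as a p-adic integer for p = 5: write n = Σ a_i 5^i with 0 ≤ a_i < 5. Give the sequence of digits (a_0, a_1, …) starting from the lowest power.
(a_0, a_1, …) = (1, 3, 1, 4, 1, 1)

Repeated division by 5 gives the digits low-to-high: 4291 = 1 + 3·5^1 + 1·5^2 + 4·5^3 + 1·5^4 + 1·5^5. Digit sequence: (1, 3, 1, 4, 1, 1).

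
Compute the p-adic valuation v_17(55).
v_17(55) = 0

v_17(n) is the largest exponent k such that 17^k divides n. Factor out: 55 = 17^0 · 55. (Sign doesn't affect v_p.) So v_17(55) = 0.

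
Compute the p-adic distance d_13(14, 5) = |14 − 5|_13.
d_13(14, 5) = 1

Step 1 — x − y = 14 − 5 = 9. Step 2 — v_13(9) = 0 (factor: 9 = (13^0 · 9); the sign does not affect v_p). Step 3 — |x − y|_13 = 13^{0} = 1.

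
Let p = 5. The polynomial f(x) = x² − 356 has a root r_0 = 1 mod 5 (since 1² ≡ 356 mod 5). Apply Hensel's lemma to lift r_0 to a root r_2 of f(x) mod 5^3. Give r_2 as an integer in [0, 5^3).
r_2 = 66 (mod 125)

Hensel's recurrence: r_{i+1} = r_i − f(r_i)·(f′(r_i))^{-1} mod 5^{i+2}, with f′(x) = 2x. Iterate:
  r_0 = 1 (mod 5)
  r_1 = 16 (mod 25)
  r_2 = 66 (mod 125)
Final: r_2 = 66, and one checks f(r_2) ≡ 0 mod 5^3.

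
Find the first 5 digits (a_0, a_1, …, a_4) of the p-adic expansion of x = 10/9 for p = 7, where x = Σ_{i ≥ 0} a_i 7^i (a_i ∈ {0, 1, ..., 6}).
(a_0, …, a_4) = (5, 1, 6, 3, 1)

v_7(10/9) = 0 (numerator and denominator both coprime to 7), so x ∈ ℤ_7^×. Compute digits iteratively via a_i = x_i mod 7, x_{i+1} = (x_i − a_i)/7, with x_0 = x:
  x_0 = 10/9;  a_0 = 5;  x_1 = (x_0 − 5)/7 = -5/9
  x_1 = -5/9;  a_1 = 1;  x_2 = (x_1 − 1)/7 = -2/9
  x_2 = -2/9;  a_2 = 6;  x_3 = (x_2 − 6)/7 = -8/9
  x_3 = -8/9;  a_3 = 3;  x_4 = (x_3 − 3)/7 = -5/9
  x_4 = -5/9;  a_4 = 1;  x_5 = (x_4 − 1)/7 = -2/9
Digits: (5, 1, 6, 3, 1).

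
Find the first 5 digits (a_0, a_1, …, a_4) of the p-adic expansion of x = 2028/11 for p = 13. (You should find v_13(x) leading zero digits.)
(a_0, …, a_4) = (0, 0, 7, 9, 4)

v_13(2028/11) = 2, so a_0 = ... = a_1 = 0. Factor out: x = 13^2 · u with u = 12/11 a unit in ℤ_13. Expand u iteratively via a_{v+i} = u_i mod 13, u_{i+1} = (u_i − a_{v+i})/13:
  u_0 = 12/11;  a_2 = 7;  u_1 = (u_0 − 7)/13 = -5/11
  u_1 = -5/11;  a_3 = 9;  u_2 = (u_1 − 9)/13 = -8/11
  u_2 = -8/11;  a_4 = 4;  u_3 = (u_2 − 4)/13 = -4/11
Digits: (0, 0, 7, 9, 4).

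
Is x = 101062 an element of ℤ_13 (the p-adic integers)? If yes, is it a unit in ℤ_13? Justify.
x ∈ ℤ_13 but not a unit; v_13(x) = 3 > 0

ℤ_13 = {x ∈ ℚ_13 : v_13(x) ≥ 0} and ℤ_13^× = {x ∈ ℤ_13 : v_13(x) = 0}. Here v_13(101062) = v_13(num) − v_13(den) = 3; compare against these criteria.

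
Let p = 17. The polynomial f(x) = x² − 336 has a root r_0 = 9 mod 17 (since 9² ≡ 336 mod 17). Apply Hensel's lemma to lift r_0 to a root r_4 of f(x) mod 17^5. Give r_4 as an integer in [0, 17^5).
r_4 = 569594 (mod 1419857)

Hensel's recurrence: r_{i+1} = r_i − f(r_i)·(f′(r_i))^{-1} mod 17^{i+2}, with f′(x) = 2x. Iterate:
  r_0 = 9 (mod 17)
  r_1 = 264 (mod 289)
  r_2 = 4599 (mod 4913)
  r_3 = 68468 (mod 83521)
  r_4 = 569594 (mod 1419857)
Final: r_4 = 569594, and one checks f(r_4) ≡ 0 mod 17^5.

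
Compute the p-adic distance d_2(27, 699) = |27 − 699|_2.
d_2(27, 699) = 1/32

Step 1 — x − y = 27 − 699 = -672. Step 2 — v_2(-672) = 5 (factor: -672 = −(2^5 · 21); the sign does not affect v_p). Step 3 — |x − y|_2 = 2^{-5} = 1/32.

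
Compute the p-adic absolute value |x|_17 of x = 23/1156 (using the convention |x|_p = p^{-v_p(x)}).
|23/1156|_17 = 289

Step 1 — compute v_17(x) by factoring powers of 17 out of the numerator and denominator: v_17(23/1156) = -2. Step 2 — apply |x|_p = p^{-v_p(x)} = 17^{2} = 289.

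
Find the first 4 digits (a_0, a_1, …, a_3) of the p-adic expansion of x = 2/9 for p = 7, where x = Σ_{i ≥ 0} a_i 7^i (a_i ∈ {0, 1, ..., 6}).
(a_0, …, a_3) = (1, 3, 5, 0)

v_7(2/9) = 0 (numerator and denominator both coprime to 7), so x ∈ ℤ_7^×. Compute digits iteratively via a_i = x_i mod 7, x_{i+1} = (x_i − a_i)/7, with x_0 = x:
  x_0 = 2/9;  a_0 = 1;  x_1 = (x_0 − 1)/7 = -1/9
  x_1 = -1/9;  a_1 = 3;  x_2 = (x_1 − 3)/7 = -4/9
  x_2 = -4/9;  a_2 = 5;  x_3 = (x_2 − 5)/7 = -7/9
  x_3 = -7/9;  a_3 = 0;  x_4 = (x_3 − 0)/7 = -1/9
Digits: (1, 3, 5, 0).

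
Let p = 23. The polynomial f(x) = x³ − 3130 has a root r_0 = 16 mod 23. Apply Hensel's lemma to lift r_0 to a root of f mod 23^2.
r_1 = 85 (mod 529)

Hensel: r_{i+1} = r_i − f(r_i)/f′(r_i) mod 23^{i+2}, where f′(x) = 3x². Iterate:
  r_0 = 16 (mod 23)
  r_1 = 85 (mod 529)
Final: r = 85 with f(r) ≡ 0 mod 23^2.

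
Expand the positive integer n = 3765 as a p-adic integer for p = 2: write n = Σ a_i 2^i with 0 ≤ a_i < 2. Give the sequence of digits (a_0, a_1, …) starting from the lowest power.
(a_0, a_1, …) = (1, 0, 1, 0, 1, 1, 0, 1, 0, 1, 1, 1)

Repeated division by 2 gives the digits low-to-high: 3765 = 1 + 1·2^2 + 1·2^4 + 1·2^5 + 1·2^7 + 1·2^9 + 1·2^10 + 1·2^11. Digit sequence: (1, 0, 1, 0, 1, 1, 0, 1, 0, 1, 1, 1).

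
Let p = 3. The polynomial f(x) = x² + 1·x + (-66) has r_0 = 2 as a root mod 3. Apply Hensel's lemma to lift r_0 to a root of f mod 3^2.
r_1 = 5 (mod 9)

Hensel: r_{i+1} = r_i − f(r_i)·(f′(r_i))^{-1} mod 3^{i+2}, f′(x) = 2x + 1. Iterate:
  r_0 = 2 (mod 3)
  r_1 = 5 (mod 9)
Final: r = 5 satisfies f(r) ≡ 0 mod 3^2.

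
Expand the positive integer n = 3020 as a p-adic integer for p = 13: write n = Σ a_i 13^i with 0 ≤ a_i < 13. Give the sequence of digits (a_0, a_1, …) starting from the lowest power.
(a_0, a_1, …) = (4, 11, 4, 1)

Repeated division by 13 gives the digits low-to-high: 3020 = 4 + 11·13^1 + 4·13^2 + 1·13^3. Digit sequence: (4, 11, 4, 1).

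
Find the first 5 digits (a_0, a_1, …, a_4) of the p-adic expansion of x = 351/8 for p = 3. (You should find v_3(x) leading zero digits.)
(a_0, …, a_4) = (0, 0, 0, 2, 1)

v_3(351/8) = 3, so a_0 = ... = a_2 = 0. Factor out: x = 3^3 · u with u = 13/8 a unit in ℤ_3. Expand u iteratively via a_{v+i} = u_i mod 3, u_{i+1} = (u_i − a_{v+i})/3:
  u_0 = 13/8;  a_3 = 2;  u_1 = (u_0 − 2)/3 = -1/8
  u_1 = -1/8;  a_4 = 1;  u_2 = (u_1 − 1)/3 = -3/8
Digits: (0, 0, 0, 2, 1).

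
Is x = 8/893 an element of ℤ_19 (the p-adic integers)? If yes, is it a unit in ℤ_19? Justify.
x ∉ ℤ_19 (v_19(x) = -1 < 0)

ℤ_19 = {x ∈ ℚ_19 : v_19(x) ≥ 0} and ℤ_19^× = {x ∈ ℤ_19 : v_19(x) = 0}. Here v_19(8/893) = v_19(num) − v_19(den) = -1; compare against these criteria.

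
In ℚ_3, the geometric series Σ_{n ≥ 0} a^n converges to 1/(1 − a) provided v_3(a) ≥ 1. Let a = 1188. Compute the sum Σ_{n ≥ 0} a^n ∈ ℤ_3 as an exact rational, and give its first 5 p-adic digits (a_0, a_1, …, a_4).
Σ a^n = 1/(1 − a) = -1/1187;  first 5 digits = (1, 0, 0, 2, 2)

v_3(a) = 3 ≥ 1, so the series converges in ℤ_3 to 1/(1 − a) = 1/(1 − 1188) = -1/1187. Expand this rational in ℤ_3: compute digits iteratively via d_i = x_i mod 3, x_{i+1} = (x_i − d_i)/3. The first 5 digits are (1, 0, 0, 2, 2).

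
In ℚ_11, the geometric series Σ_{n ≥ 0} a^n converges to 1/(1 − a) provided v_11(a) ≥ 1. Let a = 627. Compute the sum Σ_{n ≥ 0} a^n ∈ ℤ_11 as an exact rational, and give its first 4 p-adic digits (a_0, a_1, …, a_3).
Σ a^n = 1/(1 − a) = -1/626;  first 4 digits = (1, 2, 9, 6)

v_11(a) = 1 ≥ 1, so the series converges in ℤ_11 to 1/(1 − a) = 1/(1 − 627) = -1/626. Expand this rational in ℤ_11: compute digits iteratively via d_i = x_i mod 11, x_{i+1} = (x_i − d_i)/11. The first 4 digits are (1, 2, 9, 6).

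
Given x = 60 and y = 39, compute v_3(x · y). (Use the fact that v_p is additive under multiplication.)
v_3(2340) = 2

v_p(x) = 1 (factor: 60 = 3^1 · 20); v_p(y) = 1 (factor: 39 = 3^1 · 13). Additivity: v_p(xy) = v_p(x) + v_p(y) = 1 + 1 = 2. (Direct check: xy = 2340 = 3^2 · (260).)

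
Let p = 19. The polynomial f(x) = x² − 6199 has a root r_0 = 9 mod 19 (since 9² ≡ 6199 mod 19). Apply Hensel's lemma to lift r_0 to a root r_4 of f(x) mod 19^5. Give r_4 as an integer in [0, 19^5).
r_4 = 1510452 (mod 2476099)

Hensel's recurrence: r_{i+1} = r_i − f(r_i)·(f′(r_i))^{-1} mod 19^{i+2}, with f′(x) = 2x. Iterate:
  r_0 = 9 (mod 19)
  r_1 = 28 (mod 361)
  r_2 = 1472 (mod 6859)
  r_3 = 76921 (mod 130321)
  r_4 = 1510452 (mod 2476099)
Final: r_4 = 1510452, and one checks f(r_4) ≡ 0 mod 19^5.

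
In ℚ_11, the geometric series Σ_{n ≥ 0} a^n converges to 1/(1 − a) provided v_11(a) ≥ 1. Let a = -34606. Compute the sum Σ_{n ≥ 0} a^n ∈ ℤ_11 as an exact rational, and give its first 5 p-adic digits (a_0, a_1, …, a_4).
Σ a^n = 1/(1 − a) = 1/34607;  first 5 digits = (1, 0, 0, 7, 8)

v_11(a) = 3 ≥ 1, so the series converges in ℤ_11 to 1/(1 − a) = 1/(1 − (-34606)) = 1/34607. Expand this rational in ℤ_11: compute digits iteratively via d_i = x_i mod 11, x_{i+1} = (x_i − d_i)/11. The first 5 digits are (1, 0, 0, 7, 8).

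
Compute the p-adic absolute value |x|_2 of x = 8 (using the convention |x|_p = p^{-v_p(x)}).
|8|_2 = 1/8

Step 1 — compute v_2(x) by factoring powers of 2 out of the numerator and denominator: v_2(8) = 3. Step 2 — apply |x|_p = p^{-v_p(x)} = 2^{-3} = 1/8.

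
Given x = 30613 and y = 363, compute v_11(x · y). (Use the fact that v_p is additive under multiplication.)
v_11(11112519) = 5

v_p(x) = 3 (factor: 30613 = 11^3 · 23); v_p(y) = 2 (factor: 363 = 11^2 · 3). Additivity: v_p(xy) = v_p(x) + v_p(y) = 3 + 2 = 5. (Direct check: xy = 11112519 = 11^5 · (69).)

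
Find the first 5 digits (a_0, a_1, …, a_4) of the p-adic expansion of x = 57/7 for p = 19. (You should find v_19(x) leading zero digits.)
(a_0, …, a_4) = (0, 14, 2, 8, 5)

v_19(57/7) = 1, so a_0 = ... = a_0 = 0. Factor out: x = 19^1 · u with u = 3/7 a unit in ℤ_19. Expand u iteratively via a_{v+i} = u_i mod 19, u_{i+1} = (u_i − a_{v+i})/19:
  u_0 = 3/7;  a_1 = 14;  u_1 = (u_0 − 14)/19 = -5/7
  u_1 = -5/7;  a_2 = 2;  u_2 = (u_1 − 2)/19 = -1/7
  u_2 = -1/7;  a_3 = 8;  u_3 = (u_2 − 8)/19 = -3/7
  u_3 = -3/7;  a_4 = 5;  u_4 = (u_3 − 5)/19 = -2/7
Digits: (0, 14, 2, 8, 5).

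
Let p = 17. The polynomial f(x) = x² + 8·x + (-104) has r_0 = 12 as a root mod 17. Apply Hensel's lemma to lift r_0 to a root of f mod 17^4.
r_3 = 47765 (mod 83521)

Hensel: r_{i+1} = r_i − f(r_i)·(f′(r_i))^{-1} mod 17^{i+2}, f′(x) = 2x + 8. Iterate:
  r_0 = 12 (mod 17)
  r_1 = 80 (mod 289)
  r_2 = 3548 (mod 4913)
  r_3 = 47765 (mod 83521)
Final: r = 47765 satisfies f(r) ≡ 0 mod 17^4.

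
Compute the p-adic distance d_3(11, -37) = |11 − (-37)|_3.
d_3(11, -37) = 1/3

Step 1 — x − y = 11 − (-37) = 48. Step 2 — v_3(48) = 1 (factor: 48 = (3^1 · 16); the sign does not affect v_p). Step 3 — |x − y|_3 = 3^{-1} = 1/3.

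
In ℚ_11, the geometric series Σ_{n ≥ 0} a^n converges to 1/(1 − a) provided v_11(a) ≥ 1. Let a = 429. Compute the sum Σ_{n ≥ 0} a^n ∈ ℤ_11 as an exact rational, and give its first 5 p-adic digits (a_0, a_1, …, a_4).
Σ a^n = 1/(1 − a) = -1/428;  first 5 digits = (1, 6, 6, 2, 2)

v_11(a) = 1 ≥ 1, so the series converges in ℤ_11 to 1/(1 − a) = 1/(1 − 429) = -1/428. Expand this rational in ℤ_11: compute digits iteratively via d_i = x_i mod 11, x_{i+1} = (x_i − d_i)/11. The first 5 digits are (1, 6, 6, 2, 2).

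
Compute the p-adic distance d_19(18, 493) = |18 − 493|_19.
d_19(18, 493) = 1/19

Step 1 — x − y = 18 − 493 = -475. Step 2 — v_19(-475) = 1 (factor: -475 = −(19^1 · 25); the sign does not affect v_p). Step 3 — |x − y|_19 = 19^{-1} = 1/19.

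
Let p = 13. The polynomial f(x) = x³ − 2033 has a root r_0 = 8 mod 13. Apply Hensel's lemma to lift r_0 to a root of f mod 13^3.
r_2 = 1698 (mod 2197)

Hensel: r_{i+1} = r_i − f(r_i)/f′(r_i) mod 13^{i+2}, where f′(x) = 3x². Iterate:
  r_0 = 8 (mod 13)
  r_1 = 8 (mod 169)
  r_2 = 1698 (mod 2197)
Final: r = 1698 with f(r) ≡ 0 mod 13^3.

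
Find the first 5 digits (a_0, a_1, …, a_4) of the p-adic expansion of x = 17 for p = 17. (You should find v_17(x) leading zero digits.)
(a_0, …, a_4) = (0, 1, 0, 0, 0)

v_17(17) = 1, so a_0 = ... = a_0 = 0. Factor out: x = 17^1 · u with u = 1 a unit in ℤ_17. Expand u iteratively via a_{v+i} = u_i mod 17, u_{i+1} = (u_i − a_{v+i})/17:
  u_0 = 1;  a_1 = 1;  u_1 = (u_0 − 1)/17 = 0
  u_1 = 0;  a_2 = 0;  u_2 = (u_1 − 0)/17 = 0
  u_2 = 0;  a_3 = 0;  u_3 = (u_2 − 0)/17 = 0
  u_3 = 0;  a_4 = 0;  u_4 = (u_3 − 0)/17 = 0
Digits: (0, 1, 0, 0, 0).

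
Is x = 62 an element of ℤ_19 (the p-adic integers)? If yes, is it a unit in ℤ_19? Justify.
x ∈ ℤ_19^× (unit); v_19(x) = 0

ℤ_19 = {x ∈ ℚ_19 : v_19(x) ≥ 0} and ℤ_19^× = {x ∈ ℤ_19 : v_19(x) = 0}. Here v_19(62) = v_19(num) − v_19(den) = 0; compare against these criteria.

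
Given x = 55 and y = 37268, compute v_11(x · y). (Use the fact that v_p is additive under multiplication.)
v_11(2049740) = 4

v_p(x) = 1 (factor: 55 = 11^1 · 5); v_p(y) = 3 (factor: 37268 = 11^3 · 28). Additivity: v_p(xy) = v_p(x) + v_p(y) = 1 + 3 = 4. (Direct check: xy = 2049740 = 11^4 · (140).)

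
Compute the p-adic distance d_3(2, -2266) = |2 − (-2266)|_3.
d_3(2, -2266) = 1/81

Step 1 — x − y = 2 − (-2266) = 2268. Step 2 — v_3(2268) = 4 (factor: 2268 = (3^4 · 28); the sign does not affect v_p). Step 3 — |x − y|_3 = 3^{-4} = 1/81.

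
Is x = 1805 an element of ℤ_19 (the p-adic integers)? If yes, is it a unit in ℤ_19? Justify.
x ∈ ℤ_19 but not a unit; v_19(x) = 2 > 0

ℤ_19 = {x ∈ ℚ_19 : v_19(x) ≥ 0} and ℤ_19^× = {x ∈ ℤ_19 : v_19(x) = 0}. Here v_19(1805) = v_19(num) − v_19(den) = 2; compare against these criteria.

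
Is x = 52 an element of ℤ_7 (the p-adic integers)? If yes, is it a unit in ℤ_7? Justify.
x ∈ ℤ_7^× (unit); v_7(x) = 0

ℤ_7 = {x ∈ ℚ_7 : v_7(x) ≥ 0} and ℤ_7^× = {x ∈ ℤ_7 : v_7(x) = 0}. Here v_7(52) = v_7(num) − v_7(den) = 0; compare against these criteria.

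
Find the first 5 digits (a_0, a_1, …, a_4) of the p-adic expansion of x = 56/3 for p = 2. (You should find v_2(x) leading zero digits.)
(a_0, …, a_4) = (0, 0, 0, 1, 0)

v_2(56/3) = 3, so a_0 = ... = a_2 = 0. Factor out: x = 2^3 · u with u = 7/3 a unit in ℤ_2. Expand u iteratively via a_{v+i} = u_i mod 2, u_{i+1} = (u_i − a_{v+i})/2:
  u_0 = 7/3;  a_3 = 1;  u_1 = (u_0 − 1)/2 = 2/3
  u_1 = 2/3;  a_4 = 0;  u_2 = (u_1 − 0)/2 = 1/3
Digits: (0, 0, 0, 1, 0).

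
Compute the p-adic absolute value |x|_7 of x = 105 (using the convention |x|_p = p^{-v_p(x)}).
|105|_7 = 1/7

Step 1 — compute v_7(x) by factoring powers of 7 out of the numerator and denominator: v_7(105) = 1. Step 2 — apply |x|_p = p^{-v_p(x)} = 7^{-1} = 1/7.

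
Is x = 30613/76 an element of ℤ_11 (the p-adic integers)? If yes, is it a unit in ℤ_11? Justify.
x ∈ ℤ_11 but not a unit; v_11(x) = 3 > 0

ℤ_11 = {x ∈ ℚ_11 : v_11(x) ≥ 0} and ℤ_11^× = {x ∈ ℤ_11 : v_11(x) = 0}. Here v_11(30613/76) = v_11(num) − v_11(den) = 3; compare against these criteria.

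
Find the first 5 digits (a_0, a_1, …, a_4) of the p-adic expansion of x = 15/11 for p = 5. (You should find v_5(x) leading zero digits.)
(a_0, …, a_4) = (0, 3, 4, 0, 3)

v_5(15/11) = 1, so a_0 = ... = a_0 = 0. Factor out: x = 5^1 · u with u = 3/11 a unit in ℤ_5. Expand u iteratively via a_{v+i} = u_i mod 5, u_{i+1} = (u_i − a_{v+i})/5:
  u_0 = 3/11;  a_1 = 3;  u_1 = (u_0 − 3)/5 = -6/11
  u_1 = -6/11;  a_2 = 4;  u_2 = (u_1 − 4)/5 = -10/11
  u_2 = -10/11;  a_3 = 0;  u_3 = (u_2 − 0)/5 = -2/11
  u_3 = -2/11;  a_4 = 3;  u_4 = (u_3 − 3)/5 = -7/11
Digits: (0, 3, 4, 0, 3).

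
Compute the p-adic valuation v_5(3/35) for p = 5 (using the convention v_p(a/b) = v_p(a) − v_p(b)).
v_5(3/35) = -1

Factor powers of 5 from the numerator and denominator of the reduced fraction: 3 = 5^0 · 3 and 35 = 5^1 · 7. Apply v_p(a/b) = v_p(a) − v_p(b): v_5(3/35) = 0 − 1 = -1.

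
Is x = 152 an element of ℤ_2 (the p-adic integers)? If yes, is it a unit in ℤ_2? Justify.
x ∈ ℤ_2 but not a unit; v_2(x) = 3 > 0

ℤ_2 = {x ∈ ℚ_2 : v_2(x) ≥ 0} and ℤ_2^× = {x ∈ ℤ_2 : v_2(x) = 0}. Here v_2(152) = v_2(num) − v_2(den) = 3; compare against these criteria.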